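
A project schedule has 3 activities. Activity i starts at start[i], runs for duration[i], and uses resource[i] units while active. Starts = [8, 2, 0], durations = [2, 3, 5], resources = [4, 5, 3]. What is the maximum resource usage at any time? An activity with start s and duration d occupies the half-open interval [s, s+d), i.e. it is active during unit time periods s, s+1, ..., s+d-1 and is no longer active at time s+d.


Each activity i is active on [start_i, start_i + duration_i).
Compute total resource usage per time slot:
  t=0: active resources = [3], total = 3
  t=1: active resources = [3], total = 3
  t=2: active resources = [5, 3], total = 8
  t=3: active resources = [5, 3], total = 8
  t=4: active resources = [5, 3], total = 8
  t=5: active resources = [], total = 0
  t=6: active resources = [], total = 0
  t=7: active resources = [], total = 0
  t=8: active resources = [4], total = 4
  t=9: active resources = [4], total = 4
Peak resource demand = 8

8


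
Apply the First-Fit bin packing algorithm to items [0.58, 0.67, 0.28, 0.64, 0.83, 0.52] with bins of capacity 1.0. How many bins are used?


Place items sequentially using First-Fit:
  Item 0.58 -> new Bin 1
  Item 0.67 -> new Bin 2
  Item 0.28 -> Bin 1 (now 0.86)
  Item 0.64 -> new Bin 3
  Item 0.83 -> new Bin 4
  Item 0.52 -> new Bin 5
Total bins used = 5

5


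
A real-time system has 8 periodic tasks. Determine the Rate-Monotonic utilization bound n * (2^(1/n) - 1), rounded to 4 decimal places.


Compute 2^(1/8) = 1.0905077327
Subtract 1: 1.0905077327 - 1 = 0.0905077327
Multiply by n: 8 * 0.0905077327 = 0.7240618616
Round to 4 dp: 0.7241

0.7241


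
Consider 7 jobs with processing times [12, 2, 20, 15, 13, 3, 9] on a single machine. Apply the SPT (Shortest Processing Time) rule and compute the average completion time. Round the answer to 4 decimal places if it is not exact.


Sort jobs by processing time (SPT order): [2, 3, 9, 12, 13, 15, 20]
Compute completion times sequentially:
  Job 1: processing = 2, completes at 2
  Job 2: processing = 3, completes at 5
  Job 3: processing = 9, completes at 14
  Job 4: processing = 12, completes at 26
  Job 5: processing = 13, completes at 39
  Job 6: processing = 15, completes at 54
  Job 7: processing = 20, completes at 74
Sum of completion times = 214
Average completion time = 214/7 = 30.5714

30.5714


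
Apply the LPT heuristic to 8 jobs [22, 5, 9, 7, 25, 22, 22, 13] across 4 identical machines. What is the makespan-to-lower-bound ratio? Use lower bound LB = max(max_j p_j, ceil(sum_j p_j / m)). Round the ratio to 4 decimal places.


LPT order: [25, 22, 22, 22, 13, 9, 7, 5]
Machine loads after assignment: [30, 35, 31, 29]
LPT makespan = 35
Lower bound = max(max_job, ceil(total/4)) = max(25, 32) = 32
Ratio = 35 / 32 = 1.0938

1.0938


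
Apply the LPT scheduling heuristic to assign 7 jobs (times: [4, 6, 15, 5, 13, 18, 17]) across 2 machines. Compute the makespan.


Sort jobs in decreasing order (LPT): [18, 17, 15, 13, 6, 5, 4]
Assign each job to the least loaded machine:
  Machine 1: jobs [18, 13, 6, 4], load = 41
  Machine 2: jobs [17, 15, 5], load = 37
Makespan = max load = 41

41


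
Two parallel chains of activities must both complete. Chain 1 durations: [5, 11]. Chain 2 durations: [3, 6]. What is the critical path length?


Path A total = 5 + 11 = 16
Path B total = 3 + 6 = 9
Critical path = longest path = max(16, 9) = 16

16


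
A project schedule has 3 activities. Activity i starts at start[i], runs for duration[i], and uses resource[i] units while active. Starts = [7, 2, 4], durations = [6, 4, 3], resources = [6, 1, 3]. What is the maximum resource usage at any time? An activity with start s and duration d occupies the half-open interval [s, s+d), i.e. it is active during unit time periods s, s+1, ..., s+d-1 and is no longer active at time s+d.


Each activity i is active on [start_i, start_i + duration_i).
Compute total resource usage per time slot:
  t=0: active resources = [], total = 0
  t=1: active resources = [], total = 0
  t=2: active resources = [1], total = 1
  t=3: active resources = [1], total = 1
  t=4: active resources = [1, 3], total = 4
  t=5: active resources = [1, 3], total = 4
  t=6: active resources = [3], total = 3
  t=7: active resources = [6], total = 6
  t=8: active resources = [6], total = 6
  t=9: active resources = [6], total = 6
  t=10: active resources = [6], total = 6
  t=11: active resources = [6], total = 6
  t=12: active resources = [6], total = 6
Peak resource demand = 6

6


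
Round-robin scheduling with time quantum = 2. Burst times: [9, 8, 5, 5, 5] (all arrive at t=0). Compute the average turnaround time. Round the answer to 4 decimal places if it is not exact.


Time quantum = 2
Execution trace:
  J1 runs 2 units, time = 2
  J2 runs 2 units, time = 4
  J3 runs 2 units, time = 6
  J4 runs 2 units, time = 8
  J5 runs 2 units, time = 10
  J1 runs 2 units, time = 12
  J2 runs 2 units, time = 14
  J3 runs 2 units, time = 16
  J4 runs 2 units, time = 18
  J5 runs 2 units, time = 20
  J1 runs 2 units, time = 22
  J2 runs 2 units, time = 24
  J3 runs 1 units, time = 25
  J4 runs 1 units, time = 26
  J5 runs 1 units, time = 27
  J1 runs 2 units, time = 29
  J2 runs 2 units, time = 31
  J1 runs 1 units, time = 32
Finish times: [32, 31, 25, 26, 27]
Average turnaround = 141/5 = 28.2

28.2


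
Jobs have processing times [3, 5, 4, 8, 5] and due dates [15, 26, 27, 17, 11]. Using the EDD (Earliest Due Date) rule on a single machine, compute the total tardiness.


Sort by due date (EDD order): [(5, 11), (3, 15), (8, 17), (5, 26), (4, 27)]
Compute completion times and tardiness:
  Job 1: p=5, d=11, C=5, tardiness=max(0,5-11)=0
  Job 2: p=3, d=15, C=8, tardiness=max(0,8-15)=0
  Job 3: p=8, d=17, C=16, tardiness=max(0,16-17)=0
  Job 4: p=5, d=26, C=21, tardiness=max(0,21-26)=0
  Job 5: p=4, d=27, C=25, tardiness=max(0,25-27)=0
Total tardiness = 0

0


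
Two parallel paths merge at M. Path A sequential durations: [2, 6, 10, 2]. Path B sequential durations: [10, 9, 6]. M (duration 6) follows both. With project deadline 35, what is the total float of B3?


Forward pass: ES(B3) = sum of predecessors on chain B = 19
EF = ES + duration = 19 + 6 = 25
Backward pass: LF(M) = deadline = 35; LS(M) = 35 - 6 = 29
LF(B3) = LS(M) - sum(successors on chain B) = 29 - 0 = 29
LS = LF - duration = 29 - 6 = 23
Total float = LS - ES = 23 - 19 = 4

4


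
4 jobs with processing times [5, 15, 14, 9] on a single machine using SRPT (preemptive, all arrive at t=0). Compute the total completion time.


Since all jobs arrive at t=0, SRPT equals SPT ordering.
SPT order: [5, 9, 14, 15]
Completion times:
  Job 1: p=5, C=5
  Job 2: p=9, C=14
  Job 3: p=14, C=28
  Job 4: p=15, C=43
Total completion time = 5 + 14 + 28 + 43 = 90

90


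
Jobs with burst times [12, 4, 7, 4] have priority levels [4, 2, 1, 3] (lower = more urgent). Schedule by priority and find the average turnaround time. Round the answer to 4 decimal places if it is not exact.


Sort by priority (ascending = highest first):
Order: [(1, 7), (2, 4), (3, 4), (4, 12)]
Completion times:
  Priority 1, burst=7, C=7
  Priority 2, burst=4, C=11
  Priority 3, burst=4, C=15
  Priority 4, burst=12, C=27
Average turnaround = 60/4 = 15.0

15.0


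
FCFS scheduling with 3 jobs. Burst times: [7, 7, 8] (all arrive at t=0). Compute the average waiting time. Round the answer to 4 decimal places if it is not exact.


FCFS order (as given): [7, 7, 8]
Waiting times:
  Job 1: wait = 0
  Job 2: wait = 7
  Job 3: wait = 14
Sum of waiting times = 21
Average waiting time = 21/3 = 7.0

7.0


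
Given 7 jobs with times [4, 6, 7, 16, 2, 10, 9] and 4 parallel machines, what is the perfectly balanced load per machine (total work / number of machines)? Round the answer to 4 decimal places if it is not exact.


Total processing time = 4 + 6 + 7 + 16 + 2 + 10 + 9 = 54
Number of machines = 4
Ideal balanced load = 54 / 4 = 13.5

13.5


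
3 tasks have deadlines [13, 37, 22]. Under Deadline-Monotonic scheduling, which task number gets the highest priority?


Sort tasks by relative deadline (ascending):
  Task 1: deadline = 13
  Task 3: deadline = 22
  Task 2: deadline = 37
Priority order (highest first): [1, 3, 2]
Highest priority task = 1

1


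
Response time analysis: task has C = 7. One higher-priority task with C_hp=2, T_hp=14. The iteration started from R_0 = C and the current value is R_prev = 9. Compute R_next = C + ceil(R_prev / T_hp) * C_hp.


R_next = C + ceil(R_prev / T_hp) * C_hp
ceil(9 / 14) = ceil(0.6429) = 1
Interference = 1 * 2 = 2
R_next = 7 + 2 = 9
R_next = R_prev, so the iteration has converged (response time = 9).

9


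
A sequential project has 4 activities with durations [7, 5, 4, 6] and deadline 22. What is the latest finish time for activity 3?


LF(activity 3) = deadline - sum of successor durations
Successors: activities 4 through 4 with durations [6]
Sum of successor durations = 6
LF = 22 - 6 = 16

16


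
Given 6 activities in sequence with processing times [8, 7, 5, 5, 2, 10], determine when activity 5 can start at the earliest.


Activity 5 starts after activities 1 through 4 complete.
Predecessor durations: [8, 7, 5, 5]
ES = 8 + 7 + 5 + 5 = 25

25


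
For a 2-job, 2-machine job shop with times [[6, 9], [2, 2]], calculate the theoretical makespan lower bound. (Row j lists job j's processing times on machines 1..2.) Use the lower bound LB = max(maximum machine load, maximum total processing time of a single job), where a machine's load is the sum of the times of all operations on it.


Machine loads:
  Machine 1: 6 + 2 = 8
  Machine 2: 9 + 2 = 11
Max machine load = 11
Job totals:
  Job 1: 15
  Job 2: 4
Max job total = 15
Lower bound = max(11, 15) = 15

15


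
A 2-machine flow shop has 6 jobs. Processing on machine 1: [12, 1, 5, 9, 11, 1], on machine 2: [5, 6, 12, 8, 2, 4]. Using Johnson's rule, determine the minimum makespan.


Apply Johnson's rule:
  Group 1 (a <= b): [(2, 1, 6), (6, 1, 4), (3, 5, 12)]
  Group 2 (a > b): [(4, 9, 8), (1, 12, 5), (5, 11, 2)]
Optimal job order: [2, 6, 3, 4, 1, 5]
Schedule:
  Job 2: M1 done at 1, M2 done at 7
  Job 6: M1 done at 2, M2 done at 11
  Job 3: M1 done at 7, M2 done at 23
  Job 4: M1 done at 16, M2 done at 31
  Job 1: M1 done at 28, M2 done at 36
  Job 5: M1 done at 39, M2 done at 41
Makespan = 41

41


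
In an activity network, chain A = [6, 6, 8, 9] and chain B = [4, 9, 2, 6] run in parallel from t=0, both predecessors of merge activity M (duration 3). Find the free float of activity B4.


ES(B4) = sum of predecessors on chain B = 15
EF(B4) = ES + duration = 15 + 6 = 21
Successor of B4 is M. ES(M) = max(sum(A), sum(B)) = max(29, 21) = 29
Free float = ES(successor) - EF(current) = 29 - 21 = 8

8


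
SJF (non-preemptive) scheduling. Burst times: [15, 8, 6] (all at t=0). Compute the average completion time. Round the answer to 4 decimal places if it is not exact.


SJF order (ascending): [6, 8, 15]
Completion times:
  Job 1: burst=6, C=6
  Job 2: burst=8, C=14
  Job 3: burst=15, C=29
Average completion = 49/3 = 16.3333

16.3333


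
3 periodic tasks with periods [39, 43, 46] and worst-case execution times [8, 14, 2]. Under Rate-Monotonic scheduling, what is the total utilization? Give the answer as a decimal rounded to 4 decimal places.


Compute individual utilizations (exact fractions):
  Task 1: C/T = 8/39 (approx. 0.2051)
  Task 2: C/T = 14/43 (approx. 0.3256)
  Task 3: C/T = 2/46 = 1/23 (approx. 0.0435)
Total utilization U = 8/39 + 14/43 + 1/23 = 22147/38571
Rounded to 4 decimal places: U = 0.5742
RM (Liu & Layland) bound for 3 tasks = 0.779763; compare with U = 22147/38571 (approx. 0.574188)
U <= bound, so schedulable by RM sufficient condition.

0.5742


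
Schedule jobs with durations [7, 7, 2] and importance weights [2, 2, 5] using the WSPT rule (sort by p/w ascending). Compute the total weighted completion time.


Compute p/w ratios and sort ascending (WSPT): [(2, 5), (7, 2), (7, 2)]
Compute weighted completion times:
  Job (p=2,w=5): C=2, w*C=5*2=10
  Job (p=7,w=2): C=9, w*C=2*9=18
  Job (p=7,w=2): C=16, w*C=2*16=32
Total weighted completion time = 60

60


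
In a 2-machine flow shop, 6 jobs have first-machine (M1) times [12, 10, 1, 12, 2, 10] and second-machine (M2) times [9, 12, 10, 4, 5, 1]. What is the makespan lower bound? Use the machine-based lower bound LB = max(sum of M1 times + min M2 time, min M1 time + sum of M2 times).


LB1 = sum(M1 times) + min(M2 times) = 47 + 1 = 48
LB2 = min(M1 times) + sum(M2 times) = 1 + 41 = 42
Lower bound = max(LB1, LB2) = max(48, 42) = 48

48


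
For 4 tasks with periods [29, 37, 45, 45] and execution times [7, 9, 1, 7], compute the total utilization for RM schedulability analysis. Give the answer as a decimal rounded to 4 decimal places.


Compute individual utilizations (exact fractions):
  Task 1: C/T = 7/29 (approx. 0.2414)
  Task 2: C/T = 9/37 (approx. 0.2432)
  Task 3: C/T = 1/45 (approx. 0.0222)
  Task 4: C/T = 7/45 (approx. 0.1556)
Total utilization U = 7/29 + 9/37 + 1/45 + 7/45 = 31984/48285
Rounded to 4 decimal places: U = 0.6624
RM (Liu & Layland) bound for 4 tasks = 0.756828; compare with U = 31984/48285 (approx. 0.662400)
U <= bound, so schedulable by RM sufficient condition.

0.6624


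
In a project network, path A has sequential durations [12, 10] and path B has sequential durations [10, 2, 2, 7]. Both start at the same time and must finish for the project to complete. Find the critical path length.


Path A total = 12 + 10 = 22
Path B total = 10 + 2 + 2 + 7 = 21
Critical path = longest path = max(22, 21) = 22

22


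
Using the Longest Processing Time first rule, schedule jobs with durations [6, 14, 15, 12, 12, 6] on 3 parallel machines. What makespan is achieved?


Sort jobs in decreasing order (LPT): [15, 14, 12, 12, 6, 6]
Assign each job to the least loaded machine:
  Machine 1: jobs [15, 6], load = 21
  Machine 2: jobs [14, 6], load = 20
  Machine 3: jobs [12, 12], load = 24
Makespan = max load = 24

24


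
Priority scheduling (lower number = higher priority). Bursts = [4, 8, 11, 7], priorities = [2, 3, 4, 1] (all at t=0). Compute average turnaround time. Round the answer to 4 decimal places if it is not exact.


Sort by priority (ascending = highest first):
Order: [(1, 7), (2, 4), (3, 8), (4, 11)]
Completion times:
  Priority 1, burst=7, C=7
  Priority 2, burst=4, C=11
  Priority 3, burst=8, C=19
  Priority 4, burst=11, C=30
Average turnaround = 67/4 = 16.75

16.75


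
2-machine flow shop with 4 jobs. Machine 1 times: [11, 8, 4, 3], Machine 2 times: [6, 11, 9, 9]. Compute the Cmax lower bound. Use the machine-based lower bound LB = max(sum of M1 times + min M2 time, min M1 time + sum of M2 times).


LB1 = sum(M1 times) + min(M2 times) = 26 + 6 = 32
LB2 = min(M1 times) + sum(M2 times) = 3 + 35 = 38
Lower bound = max(LB1, LB2) = max(32, 38) = 38

38


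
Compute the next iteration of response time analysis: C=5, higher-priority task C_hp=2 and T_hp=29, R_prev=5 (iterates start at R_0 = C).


R_next = C + ceil(R_prev / T_hp) * C_hp
ceil(5 / 29) = ceil(0.1724) = 1
Interference = 1 * 2 = 2
R_next = 5 + 2 = 7

7


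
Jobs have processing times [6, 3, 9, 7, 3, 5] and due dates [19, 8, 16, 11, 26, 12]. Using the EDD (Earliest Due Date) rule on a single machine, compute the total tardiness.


Sort by due date (EDD order): [(3, 8), (7, 11), (5, 12), (9, 16), (6, 19), (3, 26)]
Compute completion times and tardiness:
  Job 1: p=3, d=8, C=3, tardiness=max(0,3-8)=0
  Job 2: p=7, d=11, C=10, tardiness=max(0,10-11)=0
  Job 3: p=5, d=12, C=15, tardiness=max(0,15-12)=3
  Job 4: p=9, d=16, C=24, tardiness=max(0,24-16)=8
  Job 5: p=6, d=19, C=30, tardiness=max(0,30-19)=11
  Job 6: p=3, d=26, C=33, tardiness=max(0,33-26)=7
Total tardiness = 29

29


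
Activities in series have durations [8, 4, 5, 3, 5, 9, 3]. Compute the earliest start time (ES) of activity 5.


Activity 5 starts after activities 1 through 4 complete.
Predecessor durations: [8, 4, 5, 3]
ES = 8 + 4 + 5 + 3 = 20

20


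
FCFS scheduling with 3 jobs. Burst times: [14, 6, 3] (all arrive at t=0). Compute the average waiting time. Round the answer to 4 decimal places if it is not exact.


FCFS order (as given): [14, 6, 3]
Waiting times:
  Job 1: wait = 0
  Job 2: wait = 14
  Job 3: wait = 20
Sum of waiting times = 34
Average waiting time = 34/3 = 11.3333

11.3333


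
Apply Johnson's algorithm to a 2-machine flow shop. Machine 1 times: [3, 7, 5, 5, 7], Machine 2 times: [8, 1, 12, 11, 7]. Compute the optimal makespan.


Apply Johnson's rule:
  Group 1 (a <= b): [(1, 3, 8), (3, 5, 12), (4, 5, 11), (5, 7, 7)]
  Group 2 (a > b): [(2, 7, 1)]
Optimal job order: [1, 3, 4, 5, 2]
Schedule:
  Job 1: M1 done at 3, M2 done at 11
  Job 3: M1 done at 8, M2 done at 23
  Job 4: M1 done at 13, M2 done at 34
  Job 5: M1 done at 20, M2 done at 41
  Job 2: M1 done at 27, M2 done at 42
Makespan = 42

42


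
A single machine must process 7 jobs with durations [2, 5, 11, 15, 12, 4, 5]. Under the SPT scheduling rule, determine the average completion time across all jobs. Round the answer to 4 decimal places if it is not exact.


Sort jobs by processing time (SPT order): [2, 4, 5, 5, 11, 12, 15]
Compute completion times sequentially:
  Job 1: processing = 2, completes at 2
  Job 2: processing = 4, completes at 6
  Job 3: processing = 5, completes at 11
  Job 4: processing = 5, completes at 16
  Job 5: processing = 11, completes at 27
  Job 6: processing = 12, completes at 39
  Job 7: processing = 15, completes at 54
Sum of completion times = 155
Average completion time = 155/7 = 22.1429

22.1429


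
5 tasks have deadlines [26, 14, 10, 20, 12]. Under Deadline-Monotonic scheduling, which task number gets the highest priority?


Sort tasks by relative deadline (ascending):
  Task 3: deadline = 10
  Task 5: deadline = 12
  Task 2: deadline = 14
  Task 4: deadline = 20
  Task 1: deadline = 26
Priority order (highest first): [3, 5, 2, 4, 1]
Highest priority task = 3

3


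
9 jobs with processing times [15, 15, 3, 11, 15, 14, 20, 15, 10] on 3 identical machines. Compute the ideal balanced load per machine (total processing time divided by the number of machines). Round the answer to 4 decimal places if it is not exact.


Total processing time = 15 + 15 + 3 + 11 + 15 + 14 + 20 + 15 + 10 = 118
Number of machines = 3
Ideal balanced load = 118 / 3 = 39.3333

39.3333


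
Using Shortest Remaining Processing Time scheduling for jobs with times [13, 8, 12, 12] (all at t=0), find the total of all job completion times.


Since all jobs arrive at t=0, SRPT equals SPT ordering.
SPT order: [8, 12, 12, 13]
Completion times:
  Job 1: p=8, C=8
  Job 2: p=12, C=20
  Job 3: p=12, C=32
  Job 4: p=13, C=45
Total completion time = 8 + 20 + 32 + 45 = 105

105


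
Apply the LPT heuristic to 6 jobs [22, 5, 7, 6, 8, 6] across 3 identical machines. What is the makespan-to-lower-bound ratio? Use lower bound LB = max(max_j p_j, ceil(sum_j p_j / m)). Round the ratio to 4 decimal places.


LPT order: [22, 8, 7, 6, 6, 5]
Machine loads after assignment: [22, 14, 18]
LPT makespan = 22
Lower bound = max(max_job, ceil(total/3)) = max(22, 18) = 22
Ratio = 22 / 22 = 1.0

1.0


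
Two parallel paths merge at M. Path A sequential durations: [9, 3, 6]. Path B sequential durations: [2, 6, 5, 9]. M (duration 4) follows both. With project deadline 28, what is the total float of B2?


Forward pass: ES(B2) = sum of predecessors on chain B = 2
EF = ES + duration = 2 + 6 = 8
Backward pass: LF(M) = deadline = 28; LS(M) = 28 - 4 = 24
LF(B2) = LS(M) - sum(successors on chain B) = 24 - 14 = 10
LS = LF - duration = 10 - 6 = 4
Total float = LS - ES = 4 - 2 = 2

2


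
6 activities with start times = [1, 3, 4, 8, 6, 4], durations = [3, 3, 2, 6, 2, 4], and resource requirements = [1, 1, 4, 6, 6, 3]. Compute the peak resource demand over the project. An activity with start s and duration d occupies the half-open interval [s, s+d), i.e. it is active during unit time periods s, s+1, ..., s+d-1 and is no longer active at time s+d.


Each activity i is active on [start_i, start_i + duration_i).
Compute total resource usage per time slot:
  t=0: active resources = [], total = 0
  t=1: active resources = [1], total = 1
  t=2: active resources = [1], total = 1
  t=3: active resources = [1, 1], total = 2
  t=4: active resources = [1, 4, 3], total = 8
  t=5: active resources = [1, 4, 3], total = 8
  t=6: active resources = [6, 3], total = 9
  t=7: active resources = [6, 3], total = 9
  t=8: active resources = [6], total = 6
  t=9: active resources = [6], total = 6
  t=10: active resources = [6], total = 6
  t=11: active resources = [6], total = 6
  t=12: active resources = [6], total = 6
  t=13: active resources = [6], total = 6
Peak resource demand = 9

9


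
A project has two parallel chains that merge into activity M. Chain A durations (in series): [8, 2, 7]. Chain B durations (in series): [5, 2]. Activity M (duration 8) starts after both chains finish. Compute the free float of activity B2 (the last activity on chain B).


ES(B2) = sum of predecessors on chain B = 5
EF(B2) = ES + duration = 5 + 2 = 7
Successor of B2 is M. ES(M) = max(sum(A), sum(B)) = max(17, 7) = 17
Free float = ES(successor) - EF(current) = 17 - 7 = 10

10


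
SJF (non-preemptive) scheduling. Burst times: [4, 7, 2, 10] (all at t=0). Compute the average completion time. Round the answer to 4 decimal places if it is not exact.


SJF order (ascending): [2, 4, 7, 10]
Completion times:
  Job 1: burst=2, C=2
  Job 2: burst=4, C=6
  Job 3: burst=7, C=13
  Job 4: burst=10, C=23
Average completion = 44/4 = 11.0

11.0


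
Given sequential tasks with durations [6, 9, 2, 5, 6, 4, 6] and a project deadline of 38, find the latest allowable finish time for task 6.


LF(activity 6) = deadline - sum of successor durations
Successors: activities 7 through 7 with durations [6]
Sum of successor durations = 6
LF = 38 - 6 = 32

32


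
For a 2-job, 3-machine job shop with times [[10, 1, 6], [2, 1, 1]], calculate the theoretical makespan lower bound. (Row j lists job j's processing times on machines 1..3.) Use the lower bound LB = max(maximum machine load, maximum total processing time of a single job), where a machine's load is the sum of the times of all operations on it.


Machine loads:
  Machine 1: 10 + 2 = 12
  Machine 2: 1 + 1 = 2
  Machine 3: 6 + 1 = 7
Max machine load = 12
Job totals:
  Job 1: 17
  Job 2: 4
Max job total = 17
Lower bound = max(12, 17) = 17

17


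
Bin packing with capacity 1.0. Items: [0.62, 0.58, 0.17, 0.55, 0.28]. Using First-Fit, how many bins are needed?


Place items sequentially using First-Fit:
  Item 0.62 -> new Bin 1
  Item 0.58 -> new Bin 2
  Item 0.17 -> Bin 1 (now 0.79)
  Item 0.55 -> new Bin 3
  Item 0.28 -> Bin 2 (now 0.86)
Total bins used = 3

3


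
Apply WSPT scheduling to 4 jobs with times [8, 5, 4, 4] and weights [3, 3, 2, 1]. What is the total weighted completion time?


Compute p/w ratios and sort ascending (WSPT): [(5, 3), (4, 2), (8, 3), (4, 1)]
Compute weighted completion times:
  Job (p=5,w=3): C=5, w*C=3*5=15
  Job (p=4,w=2): C=9, w*C=2*9=18
  Job (p=8,w=3): C=17, w*C=3*17=51
  Job (p=4,w=1): C=21, w*C=1*21=21
Total weighted completion time = 105

105


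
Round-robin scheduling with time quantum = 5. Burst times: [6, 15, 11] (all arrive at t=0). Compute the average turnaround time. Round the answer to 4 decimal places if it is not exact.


Time quantum = 5
Execution trace:
  J1 runs 5 units, time = 5
  J2 runs 5 units, time = 10
  J3 runs 5 units, time = 15
  J1 runs 1 units, time = 16
  J2 runs 5 units, time = 21
  J3 runs 5 units, time = 26
  J2 runs 5 units, time = 31
  J3 runs 1 units, time = 32
Finish times: [16, 31, 32]
Average turnaround = 79/3 = 26.3333

26.3333


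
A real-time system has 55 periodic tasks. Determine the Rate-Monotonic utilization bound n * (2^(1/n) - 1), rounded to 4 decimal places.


Compute 2^(1/55) = 1.0126824244
Subtract 1: 1.0126824244 - 1 = 0.0126824244
Multiply by n: 55 * 0.0126824244 = 0.6975333420
Round to 4 dp: 0.6975

0.6975


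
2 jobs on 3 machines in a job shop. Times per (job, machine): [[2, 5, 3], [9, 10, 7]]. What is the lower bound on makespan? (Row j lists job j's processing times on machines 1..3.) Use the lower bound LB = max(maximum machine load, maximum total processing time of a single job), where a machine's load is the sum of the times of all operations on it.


Machine loads:
  Machine 1: 2 + 9 = 11
  Machine 2: 5 + 10 = 15
  Machine 3: 3 + 7 = 10
Max machine load = 15
Job totals:
  Job 1: 10
  Job 2: 26
Max job total = 26
Lower bound = max(15, 26) = 26

26


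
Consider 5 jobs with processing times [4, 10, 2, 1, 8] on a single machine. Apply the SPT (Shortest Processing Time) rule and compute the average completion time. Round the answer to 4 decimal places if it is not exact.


Sort jobs by processing time (SPT order): [1, 2, 4, 8, 10]
Compute completion times sequentially:
  Job 1: processing = 1, completes at 1
  Job 2: processing = 2, completes at 3
  Job 3: processing = 4, completes at 7
  Job 4: processing = 8, completes at 15
  Job 5: processing = 10, completes at 25
Sum of completion times = 51
Average completion time = 51/5 = 10.2

10.2


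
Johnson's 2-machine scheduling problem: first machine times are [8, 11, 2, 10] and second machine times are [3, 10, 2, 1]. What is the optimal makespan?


Apply Johnson's rule:
  Group 1 (a <= b): [(3, 2, 2)]
  Group 2 (a > b): [(2, 11, 10), (1, 8, 3), (4, 10, 1)]
Optimal job order: [3, 2, 1, 4]
Schedule:
  Job 3: M1 done at 2, M2 done at 4
  Job 2: M1 done at 13, M2 done at 23
  Job 1: M1 done at 21, M2 done at 26
  Job 4: M1 done at 31, M2 done at 32
Makespan = 32

32


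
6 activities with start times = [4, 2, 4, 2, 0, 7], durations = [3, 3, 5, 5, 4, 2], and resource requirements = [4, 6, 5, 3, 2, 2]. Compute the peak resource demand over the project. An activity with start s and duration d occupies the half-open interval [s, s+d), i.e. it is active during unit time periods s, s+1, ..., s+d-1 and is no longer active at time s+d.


Each activity i is active on [start_i, start_i + duration_i).
Compute total resource usage per time slot:
  t=0: active resources = [2], total = 2
  t=1: active resources = [2], total = 2
  t=2: active resources = [6, 3, 2], total = 11
  t=3: active resources = [6, 3, 2], total = 11
  t=4: active resources = [4, 6, 5, 3], total = 18
  t=5: active resources = [4, 5, 3], total = 12
  t=6: active resources = [4, 5, 3], total = 12
  t=7: active resources = [5, 2], total = 7
  t=8: active resources = [5, 2], total = 7
Peak resource demand = 18

18


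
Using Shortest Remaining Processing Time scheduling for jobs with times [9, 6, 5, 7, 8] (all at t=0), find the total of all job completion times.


Since all jobs arrive at t=0, SRPT equals SPT ordering.
SPT order: [5, 6, 7, 8, 9]
Completion times:
  Job 1: p=5, C=5
  Job 2: p=6, C=11
  Job 3: p=7, C=18
  Job 4: p=8, C=26
  Job 5: p=9, C=35
Total completion time = 5 + 11 + 18 + 26 + 35 = 95

95


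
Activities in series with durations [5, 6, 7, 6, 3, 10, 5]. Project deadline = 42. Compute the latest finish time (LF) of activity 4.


LF(activity 4) = deadline - sum of successor durations
Successors: activities 5 through 7 with durations [3, 10, 5]
Sum of successor durations = 18
LF = 42 - 18 = 24

24


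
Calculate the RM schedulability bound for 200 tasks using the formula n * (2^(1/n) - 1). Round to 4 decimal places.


Compute 2^(1/200) = 1.0034717485
Subtract 1: 1.0034717485 - 1 = 0.0034717485
Multiply by n: 200 * 0.0034717485 = 0.6943497000
Round to 4 dp: 0.6943

0.6943


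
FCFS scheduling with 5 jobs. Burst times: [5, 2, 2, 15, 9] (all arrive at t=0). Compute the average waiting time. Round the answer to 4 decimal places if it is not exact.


FCFS order (as given): [5, 2, 2, 15, 9]
Waiting times:
  Job 1: wait = 0
  Job 2: wait = 5
  Job 3: wait = 7
  Job 4: wait = 9
  Job 5: wait = 24
Sum of waiting times = 45
Average waiting time = 45/5 = 9.0

9.0


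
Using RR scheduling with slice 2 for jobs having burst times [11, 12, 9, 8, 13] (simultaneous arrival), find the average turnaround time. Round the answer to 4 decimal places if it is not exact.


Time quantum = 2
Execution trace:
  J1 runs 2 units, time = 2
  J2 runs 2 units, time = 4
  J3 runs 2 units, time = 6
  J4 runs 2 units, time = 8
  J5 runs 2 units, time = 10
  J1 runs 2 units, time = 12
  J2 runs 2 units, time = 14
  J3 runs 2 units, time = 16
  J4 runs 2 units, time = 18
  J5 runs 2 units, time = 20
  J1 runs 2 units, time = 22
  J2 runs 2 units, time = 24
  J3 runs 2 units, time = 26
  J4 runs 2 units, time = 28
  J5 runs 2 units, time = 30
  J1 runs 2 units, time = 32
  J2 runs 2 units, time = 34
  J3 runs 2 units, time = 36
  J4 runs 2 units, time = 38
  J5 runs 2 units, time = 40
  J1 runs 2 units, time = 42
  J2 runs 2 units, time = 44
  J3 runs 1 units, time = 45
  J5 runs 2 units, time = 47
  J1 runs 1 units, time = 48
  J2 runs 2 units, time = 50
  J5 runs 2 units, time = 52
  J5 runs 1 units, time = 53
Finish times: [48, 50, 45, 38, 53]
Average turnaround = 234/5 = 46.8

46.8


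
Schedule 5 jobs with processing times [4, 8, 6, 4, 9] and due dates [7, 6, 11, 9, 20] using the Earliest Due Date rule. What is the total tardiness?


Sort by due date (EDD order): [(8, 6), (4, 7), (4, 9), (6, 11), (9, 20)]
Compute completion times and tardiness:
  Job 1: p=8, d=6, C=8, tardiness=max(0,8-6)=2
  Job 2: p=4, d=7, C=12, tardiness=max(0,12-7)=5
  Job 3: p=4, d=9, C=16, tardiness=max(0,16-9)=7
  Job 4: p=6, d=11, C=22, tardiness=max(0,22-11)=11
  Job 5: p=9, d=20, C=31, tardiness=max(0,31-20)=11
Total tardiness = 36

36


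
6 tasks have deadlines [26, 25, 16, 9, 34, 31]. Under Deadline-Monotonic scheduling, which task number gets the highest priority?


Sort tasks by relative deadline (ascending):
  Task 4: deadline = 9
  Task 3: deadline = 16
  Task 2: deadline = 25
  Task 1: deadline = 26
  Task 6: deadline = 31
  Task 5: deadline = 34
Priority order (highest first): [4, 3, 2, 1, 6, 5]
Highest priority task = 4

4


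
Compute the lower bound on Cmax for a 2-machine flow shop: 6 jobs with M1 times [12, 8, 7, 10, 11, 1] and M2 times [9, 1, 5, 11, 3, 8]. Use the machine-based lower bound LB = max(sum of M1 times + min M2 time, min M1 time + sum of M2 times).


LB1 = sum(M1 times) + min(M2 times) = 49 + 1 = 50
LB2 = min(M1 times) + sum(M2 times) = 1 + 37 = 38
Lower bound = max(LB1, LB2) = max(50, 38) = 50

50


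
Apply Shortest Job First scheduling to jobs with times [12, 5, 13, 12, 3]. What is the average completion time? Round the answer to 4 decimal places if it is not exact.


SJF order (ascending): [3, 5, 12, 12, 13]
Completion times:
  Job 1: burst=3, C=3
  Job 2: burst=5, C=8
  Job 3: burst=12, C=20
  Job 4: burst=12, C=32
  Job 5: burst=13, C=45
Average completion = 108/5 = 21.6

21.6


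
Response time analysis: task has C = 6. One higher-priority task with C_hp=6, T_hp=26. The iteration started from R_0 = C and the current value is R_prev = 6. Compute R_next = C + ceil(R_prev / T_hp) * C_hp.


R_next = C + ceil(R_prev / T_hp) * C_hp
ceil(6 / 26) = ceil(0.2308) = 1
Interference = 1 * 6 = 6
R_next = 6 + 6 = 12

12


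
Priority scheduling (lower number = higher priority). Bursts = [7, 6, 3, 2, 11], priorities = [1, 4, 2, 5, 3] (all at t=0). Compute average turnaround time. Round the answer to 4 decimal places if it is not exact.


Sort by priority (ascending = highest first):
Order: [(1, 7), (2, 3), (3, 11), (4, 6), (5, 2)]
Completion times:
  Priority 1, burst=7, C=7
  Priority 2, burst=3, C=10
  Priority 3, burst=11, C=21
  Priority 4, burst=6, C=27
  Priority 5, burst=2, C=29
Average turnaround = 94/5 = 18.8

18.8


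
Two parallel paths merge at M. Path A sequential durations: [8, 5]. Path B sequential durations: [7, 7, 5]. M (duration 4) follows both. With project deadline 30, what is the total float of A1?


Forward pass: ES(A1) = sum of predecessors on chain A = 0
EF = ES + duration = 0 + 8 = 8
Backward pass: LF(M) = deadline = 30; LS(M) = 30 - 4 = 26
LF(A1) = LS(M) - sum(successors on chain A) = 26 - 5 = 21
LS = LF - duration = 21 - 8 = 13
Total float = LS - ES = 13 - 0 = 13

13


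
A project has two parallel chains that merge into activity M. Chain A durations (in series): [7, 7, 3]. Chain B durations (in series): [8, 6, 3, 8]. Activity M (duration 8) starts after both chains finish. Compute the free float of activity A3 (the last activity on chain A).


ES(A3) = sum of predecessors on chain A = 14
EF(A3) = ES + duration = 14 + 3 = 17
Successor of A3 is M. ES(M) = max(sum(A), sum(B)) = max(17, 25) = 25
Free float = ES(successor) - EF(current) = 25 - 17 = 8

8


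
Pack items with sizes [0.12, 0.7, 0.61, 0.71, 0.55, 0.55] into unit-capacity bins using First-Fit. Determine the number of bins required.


Place items sequentially using First-Fit:
  Item 0.12 -> new Bin 1
  Item 0.7 -> Bin 1 (now 0.82)
  Item 0.61 -> new Bin 2
  Item 0.71 -> new Bin 3
  Item 0.55 -> new Bin 4
  Item 0.55 -> new Bin 5
Total bins used = 5

5


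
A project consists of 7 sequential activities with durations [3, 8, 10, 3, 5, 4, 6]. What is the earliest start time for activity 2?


Activity 2 starts after activities 1 through 1 complete.
Predecessor durations: [3]
ES = 3 = 3

3


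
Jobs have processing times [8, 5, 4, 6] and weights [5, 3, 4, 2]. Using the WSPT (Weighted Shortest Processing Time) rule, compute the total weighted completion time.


Compute p/w ratios and sort ascending (WSPT): [(4, 4), (8, 5), (5, 3), (6, 2)]
Compute weighted completion times:
  Job (p=4,w=4): C=4, w*C=4*4=16
  Job (p=8,w=5): C=12, w*C=5*12=60
  Job (p=5,w=3): C=17, w*C=3*17=51
  Job (p=6,w=2): C=23, w*C=2*23=46
Total weighted completion time = 173

173


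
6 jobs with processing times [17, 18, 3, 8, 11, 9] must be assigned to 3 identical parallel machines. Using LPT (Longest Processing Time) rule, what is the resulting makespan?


Sort jobs in decreasing order (LPT): [18, 17, 11, 9, 8, 3]
Assign each job to the least loaded machine:
  Machine 1: jobs [18, 3], load = 21
  Machine 2: jobs [17, 8], load = 25
  Machine 3: jobs [11, 9], load = 20
Makespan = max load = 25

25


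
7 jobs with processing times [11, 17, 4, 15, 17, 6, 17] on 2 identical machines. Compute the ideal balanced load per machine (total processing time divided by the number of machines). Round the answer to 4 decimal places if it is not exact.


Total processing time = 11 + 17 + 4 + 15 + 17 + 6 + 17 = 87
Number of machines = 2
Ideal balanced load = 87 / 2 = 43.5

43.5


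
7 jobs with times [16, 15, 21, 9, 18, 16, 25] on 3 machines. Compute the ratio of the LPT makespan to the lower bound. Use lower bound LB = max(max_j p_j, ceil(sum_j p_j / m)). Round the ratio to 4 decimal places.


LPT order: [25, 21, 18, 16, 16, 15, 9]
Machine loads after assignment: [40, 37, 43]
LPT makespan = 43
Lower bound = max(max_job, ceil(total/3)) = max(25, 40) = 40
Ratio = 43 / 40 = 1.075

1.075


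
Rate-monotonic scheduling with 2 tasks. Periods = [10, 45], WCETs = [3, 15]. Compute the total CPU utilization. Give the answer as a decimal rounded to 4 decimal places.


Compute individual utilizations (exact fractions):
  Task 1: C/T = 3/10 (approx. 0.3)
  Task 2: C/T = 15/45 = 1/3 (approx. 0.3333)
Total utilization U = 3/10 + 1/3 = 19/30
Rounded to 4 decimal places: U = 0.6333
RM (Liu & Layland) bound for 2 tasks = 0.828427; compare with U = 19/30 (approx. 0.633333)
U <= bound, so schedulable by RM sufficient condition.

0.6333


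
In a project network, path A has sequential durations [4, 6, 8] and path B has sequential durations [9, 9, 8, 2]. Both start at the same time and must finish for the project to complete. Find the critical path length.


Path A total = 4 + 6 + 8 = 18
Path B total = 9 + 9 + 8 + 2 = 28
Critical path = longest path = max(18, 28) = 28

28


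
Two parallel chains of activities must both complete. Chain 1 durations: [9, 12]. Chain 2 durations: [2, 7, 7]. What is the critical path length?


Path A total = 9 + 12 = 21
Path B total = 2 + 7 + 7 = 16
Critical path = longest path = max(21, 16) = 21

21


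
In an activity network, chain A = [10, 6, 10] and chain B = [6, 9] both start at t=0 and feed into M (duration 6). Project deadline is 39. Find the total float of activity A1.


Forward pass: ES(A1) = sum of predecessors on chain A = 0
EF = ES + duration = 0 + 10 = 10
Backward pass: LF(M) = deadline = 39; LS(M) = 39 - 6 = 33
LF(A1) = LS(M) - sum(successors on chain A) = 33 - 16 = 17
LS = LF - duration = 17 - 10 = 7
Total float = LS - ES = 7 - 0 = 7

7


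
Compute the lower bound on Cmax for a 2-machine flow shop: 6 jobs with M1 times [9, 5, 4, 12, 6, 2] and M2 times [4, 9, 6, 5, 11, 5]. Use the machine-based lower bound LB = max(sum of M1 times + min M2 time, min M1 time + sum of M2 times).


LB1 = sum(M1 times) + min(M2 times) = 38 + 4 = 42
LB2 = min(M1 times) + sum(M2 times) = 2 + 40 = 42
Lower bound = max(LB1, LB2) = max(42, 42) = 42

42


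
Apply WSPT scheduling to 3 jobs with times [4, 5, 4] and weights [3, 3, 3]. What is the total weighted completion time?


Compute p/w ratios and sort ascending (WSPT): [(4, 3), (4, 3), (5, 3)]
Compute weighted completion times:
  Job (p=4,w=3): C=4, w*C=3*4=12
  Job (p=4,w=3): C=8, w*C=3*8=24
  Job (p=5,w=3): C=13, w*C=3*13=39
Total weighted completion time = 75

75


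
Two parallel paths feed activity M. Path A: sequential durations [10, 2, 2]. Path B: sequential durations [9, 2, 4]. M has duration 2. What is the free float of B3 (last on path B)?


ES(B3) = sum of predecessors on chain B = 11
EF(B3) = ES + duration = 11 + 4 = 15
Successor of B3 is M. ES(M) = max(sum(A), sum(B)) = max(14, 15) = 15
Free float = ES(successor) - EF(current) = 15 - 15 = 0

0


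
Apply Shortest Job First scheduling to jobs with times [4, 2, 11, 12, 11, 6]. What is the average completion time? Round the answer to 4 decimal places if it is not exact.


SJF order (ascending): [2, 4, 6, 11, 11, 12]
Completion times:
  Job 1: burst=2, C=2
  Job 2: burst=4, C=6
  Job 3: burst=6, C=12
  Job 4: burst=11, C=23
  Job 5: burst=11, C=34
  Job 6: burst=12, C=46
Average completion = 123/6 = 20.5

20.5


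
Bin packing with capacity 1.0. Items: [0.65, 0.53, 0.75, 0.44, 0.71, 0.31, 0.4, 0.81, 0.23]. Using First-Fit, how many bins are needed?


Place items sequentially using First-Fit:
  Item 0.65 -> new Bin 1
  Item 0.53 -> new Bin 2
  Item 0.75 -> new Bin 3
  Item 0.44 -> Bin 2 (now 0.97)
  Item 0.71 -> new Bin 4
  Item 0.31 -> Bin 1 (now 0.96)
  Item 0.4 -> new Bin 5
  Item 0.81 -> new Bin 6
  Item 0.23 -> Bin 3 (now 0.98)
Total bins used = 6

6


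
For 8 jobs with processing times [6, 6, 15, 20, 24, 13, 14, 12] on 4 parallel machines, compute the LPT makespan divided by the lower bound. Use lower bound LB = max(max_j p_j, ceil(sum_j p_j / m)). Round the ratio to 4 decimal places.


LPT order: [24, 20, 15, 14, 13, 12, 6, 6]
Machine loads after assignment: [30, 26, 27, 27]
LPT makespan = 30
Lower bound = max(max_job, ceil(total/4)) = max(24, 28) = 28
Ratio = 30 / 28 = 1.0714

1.0714


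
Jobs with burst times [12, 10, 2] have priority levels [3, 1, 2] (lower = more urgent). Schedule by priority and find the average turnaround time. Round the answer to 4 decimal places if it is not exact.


Sort by priority (ascending = highest first):
Order: [(1, 10), (2, 2), (3, 12)]
Completion times:
  Priority 1, burst=10, C=10
  Priority 2, burst=2, C=12
  Priority 3, burst=12, C=24
Average turnaround = 46/3 = 15.3333

15.3333


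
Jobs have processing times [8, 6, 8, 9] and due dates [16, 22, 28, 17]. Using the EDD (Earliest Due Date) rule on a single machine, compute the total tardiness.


Sort by due date (EDD order): [(8, 16), (9, 17), (6, 22), (8, 28)]
Compute completion times and tardiness:
  Job 1: p=8, d=16, C=8, tardiness=max(0,8-16)=0
  Job 2: p=9, d=17, C=17, tardiness=max(0,17-17)=0
  Job 3: p=6, d=22, C=23, tardiness=max(0,23-22)=1
  Job 4: p=8, d=28, C=31, tardiness=max(0,31-28)=3
Total tardiness = 4

4
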